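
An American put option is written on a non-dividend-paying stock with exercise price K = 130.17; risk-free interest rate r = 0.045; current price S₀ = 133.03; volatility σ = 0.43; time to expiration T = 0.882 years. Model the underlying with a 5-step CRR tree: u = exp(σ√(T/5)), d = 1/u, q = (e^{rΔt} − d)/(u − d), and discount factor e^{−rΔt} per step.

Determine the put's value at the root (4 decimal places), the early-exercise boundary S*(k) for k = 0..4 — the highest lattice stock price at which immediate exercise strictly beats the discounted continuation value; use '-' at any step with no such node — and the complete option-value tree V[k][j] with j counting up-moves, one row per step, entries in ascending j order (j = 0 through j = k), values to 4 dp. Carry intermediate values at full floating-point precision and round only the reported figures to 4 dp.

price = 18.3995
boundary = - - - 77.3836 92.7006
tree:
18.3995
27.2228 9.0296
38.8149 14.9635 2.6722
52.7864 24.1395 5.1493 0.0000
65.5726 37.4694 9.9226 0.0000 0.0000
76.2461 52.7864 19.1207 0.0000 0.0000 0.0000

Δt=0.17640  u=1.19794  d=0.83477  q=0.47692  discount=0.99209
step 5 (expiry): payoffs max(K−S,0) = 76.2461 52.7864 19.1207 0.0000 0.0000 0.0000
step 4: (k=4,j=0): S=64.5974, (K−S)⁺=65.5726, hold=64.5434 ⇒ V=65.5726 exercise | (k=4,j=1): S=92.7006, (K−S)⁺=37.4694, hold=36.4402 ⇒ V=37.4694 exercise | (k=4,j=2): S=133.0300, (K−S)⁺=0.0000, hold=9.9226 ⇒ V=9.9226 continue | (k=4,j=3): S=190.9048, (K−S)⁺=0.0000, hold=0.0000 ⇒ V=0.0000 continue | (k=4,j=4): S=273.9580, (K−S)⁺=0.0000, hold=0.0000 ⇒ V=0.0000 continue  boundary S*=92.7006
step 3: (k=3,j=0): S=77.3836, (K−S)⁺=52.7864, hold=51.7572 ⇒ V=52.7864 exercise | (k=3,j=1): S=111.0493, (K−S)⁺=19.1207, hold=24.1395 ⇒ V=24.1395 continue | (k=3,j=2): S=159.3614, (K−S)⁺=0.0000, hold=5.1493 ⇒ V=5.1493 continue | (k=3,j=3): S=228.6917, (K−S)⁺=0.0000, hold=0.0000 ⇒ V=0.0000 continue  boundary S*=77.3836
step 2: (k=2,j=0): S=92.7006, (K−S)⁺=37.4694, hold=38.8149 ⇒ V=38.8149 continue | (k=2,j=1): S=133.0300, (K−S)⁺=0.0000, hold=14.9635 ⇒ V=14.9635 continue | (k=2,j=2): S=190.9048, (K−S)⁺=0.0000, hold=2.6722 ⇒ V=2.6722 continue  boundary S*=-
step 1: (k=1,j=0): S=111.0493, (K−S)⁺=19.1207, hold=27.2228 ⇒ V=27.2228 continue | (k=1,j=1): S=159.3614, (K−S)⁺=0.0000, hold=9.0296 ⇒ V=9.0296 continue  boundary S*=-
step 0: (k=0,j=0): S=133.0300, (K−S)⁺=0.0000, hold=18.3995 ⇒ V=18.3995 continue  boundary S*=-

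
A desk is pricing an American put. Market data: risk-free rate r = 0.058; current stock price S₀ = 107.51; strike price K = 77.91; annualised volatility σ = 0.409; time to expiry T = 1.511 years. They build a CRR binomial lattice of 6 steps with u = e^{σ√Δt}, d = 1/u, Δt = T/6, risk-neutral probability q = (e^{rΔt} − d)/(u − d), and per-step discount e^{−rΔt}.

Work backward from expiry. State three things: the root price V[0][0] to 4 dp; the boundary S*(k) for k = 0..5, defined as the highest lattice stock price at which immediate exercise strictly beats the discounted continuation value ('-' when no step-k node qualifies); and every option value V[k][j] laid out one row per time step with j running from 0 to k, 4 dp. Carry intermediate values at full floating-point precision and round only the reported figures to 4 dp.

Δt=0.25183  u=1.22783  d=0.81444  q=0.48446  discount=0.98550
step 6 (expiry): payoffs max(K−S,0) = 46.5324 30.6062 6.5964 0.0000 0.0000 0.0000 0.0000
step 5: (k=5,j=0): S=38.5263, (K−S)⁺=39.3837, hold=38.2540 ⇒ V=39.3837 exercise | (k=5,j=1): S=58.0810, (K−S)⁺=19.8290, hold=18.6993 ⇒ V=19.8290 exercise | (k=5,j=2): S=87.5610, (K−S)⁺=0.0000, hold=3.3514 ⇒ V=3.3514 continue | (k=5,j=3): S=132.0040, (K−S)⁺=0.0000, hold=0.0000 ⇒ V=0.0000 continue | (k=5,j=4): S=199.0049, (K−S)⁺=0.0000, hold=0.0000 ⇒ V=0.0000 continue | (k=5,j=5): S=300.0131, (K−S)⁺=0.0000, hold=0.0000 ⇒ V=0.0000 continue  boundary S*=58.0810
step 4: (k=4,j=0): S=47.3038, (K−S)⁺=30.6062, hold=29.4765 ⇒ V=30.6062 exercise | (k=4,j=1): S=71.3136, (K−S)⁺=6.5964, hold=11.6745 ⇒ V=11.6745 continue | (k=4,j=2): S=107.5100, (K−S)⁺=0.0000, hold=1.7027 ⇒ V=1.7027 continue | (k=4,j=3): S=162.0785, (K−S)⁺=0.0000, hold=0.0000 ⇒ V=0.0000 continue | (k=4,j=4): S=244.3442, (K−S)⁺=0.0000, hold=0.0000 ⇒ V=0.0000 continue  boundary S*=47.3038
step 3: (k=3,j=0): S=58.0810, (K−S)⁺=19.8290, hold=21.1238 ⇒ V=21.1238 continue | (k=3,j=1): S=87.5610, (K−S)⁺=0.0000, hold=6.7443 ⇒ V=6.7443 continue | (k=3,j=2): S=132.0040, (K−S)⁺=0.0000, hold=0.8651 ⇒ V=0.8651 continue | (k=3,j=3): S=199.0049, (K−S)⁺=0.0000, hold=0.0000 ⇒ V=0.0000 continue  boundary S*=-
step 2: (k=2,j=0): S=71.3136, (K−S)⁺=6.5964, hold=13.9522 ⇒ V=13.9522 continue | (k=2,j=1): S=107.5100, (K−S)⁺=0.0000, hold=3.8396 ⇒ V=3.8396 continue | (k=2,j=2): S=162.0785, (K−S)⁺=0.0000, hold=0.4395 ⇒ V=0.4395 continue  boundary S*=-
step 1: (k=1,j=0): S=87.5610, (K−S)⁺=0.0000, hold=8.9218 ⇒ V=8.9218 continue | (k=1,j=1): S=132.0040, (K−S)⁺=0.0000, hold=2.1606 ⇒ V=2.1606 continue  boundary S*=-
step 0: (k=0,j=0): S=107.5100, (K−S)⁺=0.0000, hold=5.5644 ⇒ V=5.5644 continue  boundary S*=-

price = 5.5644
boundary = - - - - 47.3038 58.0810
tree:
5.5644
8.9218 2.1606
13.9522 3.8396 0.4395
21.1238 6.7443 0.8651 0.0000
30.6062 11.6745 1.7027 0.0000 0.0000
39.3837 19.8290 3.3514 0.0000 0.0000 0.0000
46.5324 30.6062 6.5964 0.0000 0.0000 0.0000 0.0000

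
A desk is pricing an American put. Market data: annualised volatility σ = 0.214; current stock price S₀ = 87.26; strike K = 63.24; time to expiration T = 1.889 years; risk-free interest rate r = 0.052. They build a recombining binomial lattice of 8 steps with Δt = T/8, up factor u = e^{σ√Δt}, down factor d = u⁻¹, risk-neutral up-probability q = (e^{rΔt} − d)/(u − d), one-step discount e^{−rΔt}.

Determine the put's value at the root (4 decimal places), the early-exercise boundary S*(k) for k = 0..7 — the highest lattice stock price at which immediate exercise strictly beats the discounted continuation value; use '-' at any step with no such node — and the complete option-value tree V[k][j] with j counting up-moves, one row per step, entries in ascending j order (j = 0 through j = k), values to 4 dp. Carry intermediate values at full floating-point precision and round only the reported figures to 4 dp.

price = 0.8258
boundary = - - - - - 51.8809 46.7569 51.8809
tree:
0.8258
1.4702 0.2811
2.5634 0.5476 0.0544
4.3576 1.0529 0.1181 0.0000
7.1773 1.9912 0.2562 0.0000 0.0000
11.3591 3.6842 0.5558 0.0000 0.0000 0.0000
16.4831 6.6142 1.2057 0.0000 0.0000 0.0000 0.0000
21.1010 11.3591 2.6154 0.0000 0.0000 0.0000 0.0000 0.0000
25.2628 16.4831 5.6736 0.0000 0.0000 0.0000 0.0000 0.0000 0.0000

Δt=0.23613, u=1.10959, d=0.90124, q=0.53332, disc=e^(-rΔt)=0.98780
k=8 terminal: V=max(K-S,0) → 25.2628 16.4831 5.6736 0.0000 0.0000 0.0000 0.0000 0.0000 0.0000
k=7: j=0 S=42.1390 intr=21.1010 cont=20.3293 V=21.1010[EX]; j=1 S=51.8809 intr=11.3591 cont=10.5874 V=11.3591[EX]; j=2 S=63.8749 intr=0.0000 cont=2.6154 V=2.6154[hold]; j=3 S=78.6418 intr=0.0000 cont=0.0000 V=0.0000[hold]; j=4 S=96.8226 intr=0.0000 cont=0.0000 V=0.0000[hold]; j=5 S=119.2065 intr=0.0000 cont=0.0000 V=0.0000[hold]; j=6 S=146.7652 intr=0.0000 cont=0.0000 V=0.0000[hold]; j=7 S=180.6950 intr=0.0000 cont=0.0000 V=0.0000[hold]  S*(7)=51.8809
k=6: j=0 S=46.7569 intr=16.4831 cont=15.7113 V=16.4831[EX]; j=1 S=57.5664 intr=5.6736 cont=6.6142 V=6.6142[hold]; j=2 S=70.8748 intr=0.0000 cont=1.2057 V=1.2057[hold]; j=3 S=87.2600 intr=0.0000 cont=0.0000 V=0.0000[hold]; j=4 S=107.4332 intr=0.0000 cont=0.0000 V=0.0000[hold]; j=5 S=132.2700 intr=0.0000 cont=0.0000 V=0.0000[hold]; j=6 S=162.8488 intr=0.0000 cont=0.0000 V=0.0000[hold]  S*(6)=46.7569
k=5: j=0 S=51.8809 intr=11.3591 cont=11.0829 V=11.3591[EX]; j=1 S=63.8749 intr=0.0000 cont=3.6842 V=3.6842[hold]; j=2 S=78.6418 intr=0.0000 cont=0.5558 V=0.5558[hold]; j=3 S=96.8226 intr=0.0000 cont=0.0000 V=0.0000[hold]; j=4 S=119.2065 intr=0.0000 cont=0.0000 V=0.0000[hold]; j=5 S=146.7652 intr=0.0000 cont=0.0000 V=0.0000[hold]  S*(5)=51.8809
k=4: j=0 S=57.5664 intr=5.6736 cont=7.1773 V=7.1773[hold]; j=1 S=70.8748 intr=0.0000 cont=1.9912 V=1.9912[hold]; j=2 S=87.2600 intr=0.0000 cont=0.2562 V=0.2562[hold]; j=3 S=107.4332 intr=0.0000 cont=0.0000 V=0.0000[hold]; j=4 S=132.2700 intr=0.0000 cont=0.0000 V=0.0000[hold]  S*(4)=-
k=3: j=0 S=63.8749 intr=0.0000 cont=4.3576 V=4.3576[hold]; j=1 S=78.6418 intr=0.0000 cont=1.0529 V=1.0529[hold]; j=2 S=96.8226 intr=0.0000 cont=0.1181 V=0.1181[hold]; j=3 S=119.2065 intr=0.0000 cont=0.0000 V=0.0000[hold]  S*(3)=-
k=2: j=0 S=70.8748 intr=0.0000 cont=2.5634 V=2.5634[hold]; j=1 S=87.2600 intr=0.0000 cont=0.5476 V=0.5476[hold]; j=2 S=107.4332 intr=0.0000 cont=0.0544 V=0.0544[hold]  S*(2)=-
k=1: j=0 S=78.6418 intr=0.0000 cont=1.4702 V=1.4702[hold]; j=1 S=96.8226 intr=0.0000 cont=0.2811 V=0.2811[hold]  S*(1)=-
k=0: j=0 S=87.2600 intr=0.0000 cont=0.8258 V=0.8258[hold]  S*(0)=-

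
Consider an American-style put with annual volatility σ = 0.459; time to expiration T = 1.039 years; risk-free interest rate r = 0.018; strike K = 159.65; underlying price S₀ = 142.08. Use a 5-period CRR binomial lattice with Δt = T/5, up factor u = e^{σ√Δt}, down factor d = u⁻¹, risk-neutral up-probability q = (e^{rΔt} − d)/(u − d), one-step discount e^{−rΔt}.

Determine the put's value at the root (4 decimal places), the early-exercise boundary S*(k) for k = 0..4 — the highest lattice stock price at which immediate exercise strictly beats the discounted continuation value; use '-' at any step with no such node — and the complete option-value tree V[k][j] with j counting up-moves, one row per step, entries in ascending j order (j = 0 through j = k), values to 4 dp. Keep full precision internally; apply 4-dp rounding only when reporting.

price = 36.3446
boundary = - - - 75.8444 93.4961
tree:
36.3446
50.2597 20.0937
66.6236 31.2108 7.0372
83.8056 46.7360 13.0030 0.0000
98.1247 66.1539 24.0261 0.0000 0.0000
109.7404 83.8056 44.3941 0.0000 0.0000 0.0000

Δt=0.20780  u=1.23274  d=0.81120  q=0.45677  discount=0.99627
step 5 (expiry): payoffs max(K−S,0) = 109.7404 83.8056 44.3941 0.0000 0.0000 0.0000
step 4: (k=4,j=0): S=61.5253, (K−S)⁺=98.1247, hold=97.5287 ⇒ V=98.1247 exercise | (k=4,j=1): S=93.4961, (K−S)⁺=66.1539, hold=65.5579 ⇒ V=66.1539 exercise | (k=4,j=2): S=142.0800, (K−S)⁺=17.5700, hold=24.0261 ⇒ V=24.0261 continue | (k=4,j=3): S=215.9099, (K−S)⁺=0.0000, hold=0.0000 ⇒ V=0.0000 continue | (k=4,j=4): S=328.1046, (K−S)⁺=0.0000, hold=0.0000 ⇒ V=0.0000 continue  boundary S*=93.4961
step 3: (k=3,j=0): S=75.8444, (K−S)⁺=83.8056, hold=83.2096 ⇒ V=83.8056 exercise | (k=3,j=1): S=115.2559, (K−S)⁺=44.3941, hold=46.7360 ⇒ V=46.7360 continue | (k=3,j=2): S=175.1470, (K−S)⁺=0.0000, hold=13.0030 ⇒ V=13.0030 continue | (k=3,j=3): S=266.1598, (K−S)⁺=0.0000, hold=0.0000 ⇒ V=0.0000 continue  boundary S*=75.8444
step 2: (k=2,j=0): S=93.4961, (K−S)⁺=66.1539, hold=66.6236 ⇒ V=66.6236 continue | (k=2,j=1): S=142.0800, (K−S)⁺=17.5700, hold=31.2108 ⇒ V=31.2108 continue | (k=2,j=2): S=215.9099, (K−S)⁺=0.0000, hold=7.0372 ⇒ V=7.0372 continue  boundary S*=-
step 1: (k=1,j=0): S=115.2559, (K−S)⁺=44.3941, hold=50.2597 ⇒ V=50.2597 continue | (k=1,j=1): S=175.1470, (K−S)⁺=0.0000, hold=20.0937 ⇒ V=20.0937 continue  boundary S*=-
step 0: (k=0,j=0): S=142.0800, (K−S)⁺=17.5700, hold=36.3446 ⇒ V=36.3446 continue  boundary S*=-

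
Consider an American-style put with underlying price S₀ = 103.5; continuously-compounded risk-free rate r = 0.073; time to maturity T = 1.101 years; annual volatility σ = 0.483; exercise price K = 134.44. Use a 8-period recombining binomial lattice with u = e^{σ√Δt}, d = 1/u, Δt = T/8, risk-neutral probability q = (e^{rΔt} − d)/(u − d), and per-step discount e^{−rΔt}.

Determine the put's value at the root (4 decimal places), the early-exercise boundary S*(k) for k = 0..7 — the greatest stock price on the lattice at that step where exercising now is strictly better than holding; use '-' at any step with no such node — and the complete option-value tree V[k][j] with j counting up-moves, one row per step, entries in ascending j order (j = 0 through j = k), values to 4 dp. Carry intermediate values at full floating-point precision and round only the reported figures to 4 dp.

Δt=0.13762  u=1.19624  d=0.83595  q=0.48335  discount=0.99000
step 8 (expiry): payoffs max(K−S,0) = 109.7571 99.1191 83.8962 62.1124 30.9400 0.0000 0.0000 0.0000 0.0000
step 7: (k=7,j=0): S=29.5267, (K−S)⁺=104.9133, hold=103.5694 ⇒ V=104.9133 exercise | (k=7,j=1): S=42.2523, (K−S)⁺=92.1877, hold=90.8438 ⇒ V=92.1877 exercise | (k=7,j=2): S=60.4625, (K−S)⁺=73.9775, hold=72.6336 ⇒ V=73.9775 exercise | (k=7,j=3): S=86.5212, (K−S)⁺=47.9188, hold=46.5749 ⇒ V=47.9188 exercise | (k=7,j=4): S=123.8108, (K−S)⁺=10.6292, hold=15.8254 ⇒ V=15.8254 continue | (k=7,j=5): S=177.1717, (K−S)⁺=0.0000, hold=0.0000 ⇒ V=0.0000 continue | (k=7,j=6): S=253.5306, (K−S)⁺=0.0000, hold=0.0000 ⇒ V=0.0000 continue | (k=7,j=7): S=362.7993, (K−S)⁺=0.0000, hold=0.0000 ⇒ V=0.0000 continue  boundary S*=86.5212
step 6: (k=6,j=0): S=35.3209, (K−S)⁺=99.1191, hold=97.7751 ⇒ V=99.1191 exercise | (k=6,j=1): S=50.5438, (K−S)⁺=83.8962, hold=82.5522 ⇒ V=83.8962 exercise | (k=6,j=2): S=72.3276, (K−S)⁺=62.1124, hold=60.7684 ⇒ V=62.1124 exercise | (k=6,j=3): S=103.5000, (K−S)⁺=30.9400, hold=32.0825 ⇒ V=32.0825 continue | (k=6,j=4): S=148.1073, (K−S)⁺=0.0000, hold=8.0945 ⇒ V=8.0945 continue | (k=6,j=5): S=211.9397, (K−S)⁺=0.0000, hold=0.0000 ⇒ V=0.0000 continue | (k=6,j=6): S=303.2832, (K−S)⁺=0.0000, hold=0.0000 ⇒ V=0.0000 continue  boundary S*=72.3276
step 5: (k=5,j=0): S=42.2523, (K−S)⁺=92.1877, hold=90.8438 ⇒ V=92.1877 exercise | (k=5,j=1): S=60.4625, (K−S)⁺=73.9775, hold=72.6336 ⇒ V=73.9775 exercise | (k=5,j=2): S=86.5212, (K−S)⁺=47.9188, hold=47.1217 ⇒ V=47.9188 exercise | (k=5,j=3): S=123.8108, (K−S)⁺=10.6292, hold=20.2831 ⇒ V=20.2831 continue | (k=5,j=4): S=177.1717, (K−S)⁺=0.0000, hold=4.1402 ⇒ V=4.1402 continue | (k=5,j=5): S=253.5306, (K−S)⁺=0.0000, hold=0.0000 ⇒ V=0.0000 continue  boundary S*=86.5212
step 4: (k=4,j=0): S=50.5438, (K−S)⁺=83.8962, hold=82.5522 ⇒ V=83.8962 exercise | (k=4,j=1): S=72.3276, (K−S)⁺=62.1124, hold=60.7684 ⇒ V=62.1124 exercise | (k=4,j=2): S=103.5000, (K−S)⁺=30.9400, hold=34.2156 ⇒ V=34.2156 continue | (k=4,j=3): S=148.1073, (K−S)⁺=0.0000, hold=12.3557 ⇒ V=12.3557 continue | (k=4,j=4): S=211.9397, (K−S)⁺=0.0000, hold=2.1177 ⇒ V=2.1177 continue  boundary S*=72.3276
step 3: (k=3,j=0): S=60.4625, (K−S)⁺=73.9775, hold=72.6336 ⇒ V=73.9775 exercise | (k=3,j=1): S=86.5212, (K−S)⁺=47.9188, hold=48.1424 ⇒ V=48.1424 continue | (k=3,j=2): S=123.8108, (K−S)⁺=10.6292, hold=23.4132 ⇒ V=23.4132 continue | (k=3,j=3): S=177.1717, (K−S)⁺=0.0000, hold=7.3331 ⇒ V=7.3331 continue  boundary S*=60.4625
step 2: (k=2,j=0): S=72.3276, (K−S)⁺=62.1124, hold=60.8754 ⇒ V=62.1124 exercise | (k=2,j=1): S=103.5000, (K−S)⁺=30.9400, hold=35.8278 ⇒ V=35.8278 continue | (k=2,j=2): S=148.1073, (K−S)⁺=0.0000, hold=15.4845 ⇒ V=15.4845 continue  boundary S*=72.3276
step 1: (k=1,j=0): S=86.5212, (K−S)⁺=47.9188, hold=48.9138 ⇒ V=48.9138 continue | (k=1,j=1): S=123.8108, (K−S)⁺=10.6292, hold=25.7350 ⇒ V=25.7350 continue  boundary S*=-
step 0: (k=0,j=0): S=103.5000, (K−S)⁺=30.9400, hold=37.3334 ⇒ V=37.3334 continue  boundary S*=-

price = 37.3334
boundary = - - 72.3276 60.4625 72.3276 86.5212 72.3276 86.5212
tree:
37.3334
48.9138 25.7350
62.1124 35.8278 15.4845
73.9775 48.1424 23.4132 7.3331
83.8962 62.1124 34.2156 12.3557 2.1177
92.1877 73.9775 47.9188 20.2831 4.1402 0.0000
99.1191 83.8962 62.1124 32.0825 8.0945 0.0000 0.0000
104.9133 92.1877 73.9775 47.9188 15.8254 0.0000 0.0000 0.0000
109.7571 99.1191 83.8962 62.1124 30.9400 0.0000 0.0000 0.0000 0.0000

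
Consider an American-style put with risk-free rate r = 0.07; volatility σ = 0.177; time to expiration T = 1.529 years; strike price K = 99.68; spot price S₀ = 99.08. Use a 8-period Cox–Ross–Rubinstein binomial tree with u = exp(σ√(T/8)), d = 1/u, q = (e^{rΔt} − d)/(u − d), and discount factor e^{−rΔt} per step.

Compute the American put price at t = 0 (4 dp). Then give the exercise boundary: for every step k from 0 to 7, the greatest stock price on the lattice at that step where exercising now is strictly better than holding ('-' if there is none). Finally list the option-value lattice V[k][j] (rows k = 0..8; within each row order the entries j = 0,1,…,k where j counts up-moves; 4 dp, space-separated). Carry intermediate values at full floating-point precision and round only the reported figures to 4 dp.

params: Δt=0.19112 u=1.08045 d=0.92554 q=0.56761 e^(-rΔt)=0.98671
t_8 payoffs: 46.3295 37.3998 26.9754 14.8061 0.6000 0.0000 0.0000 0.0000 0.0000
t_7: node(7,0) S=57.6427 payoff=42.0373 vs cont=40.7126 → 42.0373 [stop]  node(7,1) S=67.2909 payoff=32.3891 vs cont=31.0644 → 32.3891 [stop]  node(7,2) S=78.5540 payoff=21.1260 vs cont=19.8013 → 21.1260 [stop]  node(7,3) S=91.7023 payoff=7.9777 vs cont=6.6530 → 7.9777 [stop]  node(7,4) S=107.0513 payoff=0.0000 vs cont=0.2560 → 0.2560 [wait]  node(7,5) S=124.9695 payoff=0.0000 vs cont=0.0000 → 0.0000 [wait]  node(7,6) S=145.8867 payoff=0.0000 vs cont=0.0000 → 0.0000 [wait]  node(7,7) S=170.3051 payoff=0.0000 vs cont=0.0000 → 0.0000 [wait]  ⇒ S*(7)=91.7023
t_6: node(6,0) S=62.2802 payoff=37.3998 vs cont=36.0751 → 37.3998 [stop]  node(6,1) S=72.7046 payoff=26.9754 vs cont=25.6506 → 26.9754 [stop]  node(6,2) S=84.8739 payoff=14.8061 vs cont=13.4814 → 14.8061 [stop]  node(6,3) S=99.0800 payoff=0.6000 vs cont=3.5471 → 3.5471 [wait]  node(6,4) S=115.6639 payoff=0.0000 vs cont=0.1092 → 0.1092 [wait]  node(6,5) S=135.0237 payoff=0.0000 vs cont=0.0000 → 0.0000 [wait]  node(6,6) S=157.6238 payoff=0.0000 vs cont=0.0000 → 0.0000 [wait]  ⇒ S*(6)=84.8739
t_5: node(5,0) S=67.2909 payoff=32.3891 vs cont=31.0644 → 32.3891 [stop]  node(5,1) S=78.5540 payoff=21.1260 vs cont=19.8013 → 21.1260 [stop]  node(5,2) S=91.7023 payoff=7.9777 vs cont=8.3036 → 8.3036 [wait]  node(5,3) S=107.0513 payoff=0.0000 vs cont=1.5745 → 1.5745 [wait]  node(5,4) S=124.9695 payoff=0.0000 vs cont=0.0466 → 0.0466 [wait]  node(5,5) S=145.8867 payoff=0.0000 vs cont=0.0000 → 0.0000 [wait]  ⇒ S*(5)=78.5540
t_4: node(4,0) S=72.7046 payoff=26.9754 vs cont=25.6506 → 26.9754 [stop]  node(4,1) S=84.8739 payoff=14.8061 vs cont=13.6639 → 14.8061 [stop]  node(4,2) S=99.0800 payoff=0.6000 vs cont=4.4245 → 4.4245 [wait]  node(4,3) S=115.6639 payoff=0.0000 vs cont=0.6979 → 0.6979 [wait]  node(4,4) S=135.0237 payoff=0.0000 vs cont=0.0199 → 0.0199 [wait]  ⇒ S*(4)=84.8739
t_3: node(3,0) S=78.5540 payoff=21.1260 vs cont=19.8013 → 21.1260 [stop]  node(3,1) S=91.7023 payoff=7.9777 vs cont=8.7950 → 8.7950 [wait]  node(3,2) S=107.0513 payoff=0.0000 vs cont=2.2786 → 2.2786 [wait]  node(3,3) S=124.9695 payoff=0.0000 vs cont=0.3089 → 0.3089 [wait]  ⇒ S*(3)=78.5540
t_2: node(2,0) S=84.8739 payoff=14.8061 vs cont=13.9391 → 14.8061 [stop]  node(2,1) S=99.0800 payoff=0.6000 vs cont=5.0285 → 5.0285 [wait]  node(2,2) S=115.6639 payoff=0.0000 vs cont=1.1451 → 1.1451 [wait]  ⇒ S*(2)=84.8739
t_1: node(1,0) S=91.7023 payoff=7.9777 vs cont=9.1333 → 9.1333 [wait]  node(1,1) S=107.0513 payoff=0.0000 vs cont=2.7867 → 2.7867 [wait]  ⇒ S*(1)=-
t_0: node(0,0) S=99.0800 payoff=0.6000 vs cont=5.4574 → 5.4574 [wait]  ⇒ S*(0)=-

price = 5.4574
boundary = - - 84.8739 78.5540 84.8739 78.5540 84.8739 91.7023
tree:
5.4574
9.1333 2.7867
14.8061 5.0285 1.1451
21.1260 8.7950 2.2786 0.3089
26.9754 14.8061 4.4245 0.6979 0.0199
32.3891 21.1260 8.3036 1.5745 0.0466 0.0000
37.3998 26.9754 14.8061 3.5471 0.1092 0.0000 0.0000
42.0373 32.3891 21.1260 7.9777 0.2560 0.0000 0.0000 0.0000
46.3295 37.3998 26.9754 14.8061 0.6000 0.0000 0.0000 0.0000 0.0000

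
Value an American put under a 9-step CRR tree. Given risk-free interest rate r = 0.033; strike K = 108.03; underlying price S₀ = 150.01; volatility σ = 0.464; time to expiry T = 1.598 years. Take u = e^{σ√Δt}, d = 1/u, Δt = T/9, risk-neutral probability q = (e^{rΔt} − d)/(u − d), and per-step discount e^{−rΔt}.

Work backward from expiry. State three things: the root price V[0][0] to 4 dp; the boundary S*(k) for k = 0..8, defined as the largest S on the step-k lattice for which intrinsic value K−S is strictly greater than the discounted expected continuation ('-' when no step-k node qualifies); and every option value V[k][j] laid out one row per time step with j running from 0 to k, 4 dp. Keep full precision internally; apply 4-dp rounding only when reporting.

params: Δt=0.17756 u=1.21594 d=0.82241 q=0.46621 e^(-rΔt)=0.99416
t_9 payoffs: 82.2127 69.8588 51.5935 24.5881 0.0000 0.0000 0.0000 0.0000 0.0000 0.0000
t_8: node(8,0) S=31.3923 payoff=76.6377 vs cont=76.0065 → 76.6377 [stop]  node(8,1) S=46.4139 payoff=61.6161 vs cont=60.9850 → 61.6161 [stop]  node(8,2) S=68.6234 payoff=39.4066 vs cont=38.7755 → 39.4066 [stop]  node(8,3) S=101.4603 payoff=6.5697 vs cont=13.0483 → 13.0483 [wait]  node(8,4) S=150.0100 payoff=0.0000 vs cont=0.0000 → 0.0000 [wait]  node(8,5) S=221.7912 payoff=0.0000 vs cont=0.0000 → 0.0000 [wait]  node(8,6) S=327.9204 payoff=0.0000 vs cont=0.0000 → 0.0000 [wait]  node(8,7) S=484.8335 payoff=0.0000 vs cont=0.0000 → 0.0000 [wait]  node(8,8) S=716.8310 payoff=0.0000 vs cont=0.0000 → 0.0000 [wait]  ⇒ S*(8)=68.6234
t_7: node(7,0) S=38.1712 payoff=69.8588 vs cont=69.2277 → 69.8588 [stop]  node(7,1) S=56.4365 payoff=51.5935 vs cont=50.9624 → 51.5935 [stop]  node(7,2) S=83.4419 payoff=24.5881 vs cont=26.9597 → 26.9597 [wait]  node(7,3) S=123.3696 payoff=0.0000 vs cont=6.9244 → 6.9244 [wait]  node(7,4) S=182.4031 payoff=0.0000 vs cont=0.0000 → 0.0000 [wait]  node(7,5) S=269.6848 payoff=0.0000 vs cont=0.0000 → 0.0000 [wait]  node(7,6) S=398.7315 payoff=0.0000 vs cont=0.0000 → 0.0000 [wait]  node(7,7) S=589.5284 payoff=0.0000 vs cont=0.0000 → 0.0000 [wait]  ⇒ S*(7)=56.4365
t_6: node(6,0) S=46.4139 payoff=61.6161 vs cont=60.9850 → 61.6161 [stop]  node(6,1) S=68.6234 payoff=39.4066 vs cont=39.8747 → 39.8747 [wait]  node(6,2) S=101.4603 payoff=6.5697 vs cont=17.5161 → 17.5161 [wait]  node(6,3) S=150.0100 payoff=0.0000 vs cont=3.6746 → 3.6746 [wait]  node(6,4) S=221.7912 payoff=0.0000 vs cont=0.0000 → 0.0000 [wait]  node(6,5) S=327.9204 payoff=0.0000 vs cont=0.0000 → 0.0000 [wait]  node(6,6) S=484.8335 payoff=0.0000 vs cont=0.0000 → 0.0000 [wait]  ⇒ S*(6)=46.4139
t_5: node(5,0) S=56.4365 payoff=51.5935 vs cont=51.1793 → 51.5935 [stop]  node(5,1) S=83.4419 payoff=24.5881 vs cont=29.2789 → 29.2789 [wait]  node(5,2) S=123.3696 payoff=0.0000 vs cont=10.9984 → 10.9984 [wait]  node(5,3) S=182.4031 payoff=0.0000 vs cont=1.9500 → 1.9500 [wait]  node(5,4) S=269.6848 payoff=0.0000 vs cont=0.0000 → 0.0000 [wait]  node(5,5) S=398.7315 payoff=0.0000 vs cont=0.0000 → 0.0000 [wait]  ⇒ S*(5)=56.4365
t_4: node(4,0) S=68.6234 payoff=39.4066 vs cont=40.9496 → 40.9496 [wait]  node(4,1) S=101.4603 payoff=6.5697 vs cont=20.6351 → 20.6351 [wait]  node(4,2) S=150.0100 payoff=0.0000 vs cont=6.7404 → 6.7404 [wait]  node(4,3) S=221.7912 payoff=0.0000 vs cont=1.0348 → 1.0348 [wait]  node(4,4) S=327.9204 payoff=0.0000 vs cont=0.0000 → 0.0000 [wait]  ⇒ S*(4)=-
t_3: node(3,0) S=83.4419 payoff=24.5881 vs cont=31.2949 → 31.2949 [wait]  node(3,1) S=123.3696 payoff=0.0000 vs cont=14.0746 → 14.0746 [wait]  node(3,2) S=182.4031 payoff=0.0000 vs cont=4.0565 → 4.0565 [wait]  node(3,3) S=269.6848 payoff=0.0000 vs cont=0.5491 → 0.5491 [wait]  ⇒ S*(3)=-
t_2: node(2,0) S=101.4603 payoff=6.5697 vs cont=23.1307 → 23.1307 [wait]  node(2,1) S=150.0100 payoff=0.0000 vs cont=9.3491 → 9.3491 [wait]  node(2,2) S=221.7912 payoff=0.0000 vs cont=2.4072 → 2.4072 [wait]  ⇒ S*(2)=-
t_1: node(1,0) S=123.3696 payoff=0.0000 vs cont=16.6080 → 16.6080 [wait]  node(1,1) S=182.4031 payoff=0.0000 vs cont=6.0770 → 6.0770 [wait]  ⇒ S*(1)=-
t_0: node(0,0) S=150.0100 payoff=0.0000 vs cont=11.6300 → 11.6300 [wait]  ⇒ S*(0)=-

price = 11.6300
boundary = - - - - - 56.4365 46.4139 56.4365 68.6234
tree:
11.6300
16.6080 6.0770
23.1307 9.3491 2.4072
31.2949 14.0746 4.0565 0.5491
40.9496 20.6351 6.7404 1.0348 0.0000
51.5935 29.2789 10.9984 1.9500 0.0000 0.0000
61.6161 39.8747 17.5161 3.6746 0.0000 0.0000 0.0000
69.8588 51.5935 26.9597 6.9244 0.0000 0.0000 0.0000 0.0000
76.6377 61.6161 39.4066 13.0483 0.0000 0.0000 0.0000 0.0000 0.0000
82.2127 69.8588 51.5935 24.5881 0.0000 0.0000 0.0000 0.0000 0.0000 0.0000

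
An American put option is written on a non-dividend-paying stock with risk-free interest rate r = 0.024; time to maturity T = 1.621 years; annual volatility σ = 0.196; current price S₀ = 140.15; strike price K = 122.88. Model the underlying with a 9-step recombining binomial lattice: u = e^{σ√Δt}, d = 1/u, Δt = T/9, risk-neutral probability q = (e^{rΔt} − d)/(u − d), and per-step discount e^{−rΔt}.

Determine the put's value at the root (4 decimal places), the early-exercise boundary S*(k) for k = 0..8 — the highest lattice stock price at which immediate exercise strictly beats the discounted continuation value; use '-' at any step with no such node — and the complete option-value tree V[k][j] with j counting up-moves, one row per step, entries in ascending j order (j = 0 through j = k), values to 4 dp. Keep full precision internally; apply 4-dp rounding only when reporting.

price = 4.9773
boundary = - - - - - 92.4628 100.4829 92.4628 100.4829
tree:
4.9773
7.6067 2.4450
11.3222 4.0333 0.9104
16.3413 6.5040 1.6484 0.1956
22.7561 10.1994 2.9407 0.3970 0.0000
30.4172 15.4486 5.1464 0.8058 0.0000 0.0000
37.7972 22.3971 8.7762 1.6357 0.0000 0.0000 0.0000
44.5882 30.4172 14.4242 3.3204 0.0000 0.0000 0.0000 0.0000
50.8371 37.7972 22.3971 6.7400 0.0000 0.0000 0.0000 0.0000 0.0000
56.5873 44.5882 30.4172 13.6813 0.0000 0.0000 0.0000 0.0000 0.0000 0.0000

Δt=0.18011, u=1.08674, d=0.92018, q=0.50523, disc=e^(-rΔt)=0.99569
k=9 terminal: V=max(K-S,0) → 56.5873 44.5882 30.4172 13.6813 0.0000 0.0000 0.0000 0.0000 0.0000 0.0000
k=8: j=0 S=72.0429 intr=50.8371 cont=50.3071 V=50.8371[EX]; j=1 S=85.0828 intr=37.7972 cont=37.2672 V=37.7972[EX]; j=2 S=100.4829 intr=22.3971 cont=21.8671 V=22.3971[EX]; j=3 S=118.6705 intr=4.2095 cont=6.7400 V=6.7400[hold]; j=4 S=140.1500 intr=0.0000 cont=0.0000 V=0.0000[hold]; j=5 S=165.5174 intr=0.0000 cont=0.0000 V=0.0000[hold]; j=6 S=195.4763 intr=0.0000 cont=0.0000 V=0.0000[hold]; j=7 S=230.8578 intr=0.0000 cont=0.0000 V=0.0000[hold]; j=8 S=272.6434 intr=0.0000 cont=0.0000 V=0.0000[hold]  S*(8)=100.4829
k=7: j=0 S=78.2918 intr=44.5882 cont=44.0581 V=44.5882[EX]; j=1 S=92.4628 intr=30.4172 cont=29.8872 V=30.4172[EX]; j=2 S=109.1987 intr=13.6813 cont=14.4242 V=14.4242[hold]; j=3 S=128.9638 intr=0.0000 cont=3.3204 V=3.3204[hold]; j=4 S=152.3065 intr=0.0000 cont=0.0000 V=0.0000[hold]; j=5 S=179.8742 intr=0.0000 cont=0.0000 V=0.0000[hold]; j=6 S=212.4317 intr=0.0000 cont=0.0000 V=0.0000[hold]; j=7 S=250.8821 intr=0.0000 cont=0.0000 V=0.0000[hold]  S*(7)=92.4628
k=6: j=0 S=85.0828 intr=37.7972 cont=37.2672 V=37.7972[EX]; j=1 S=100.4829 intr=22.3971 cont=22.2408 V=22.3971[EX]; j=2 S=118.6705 intr=4.2095 cont=8.7762 V=8.7762[hold]; j=3 S=140.1500 intr=0.0000 cont=1.6357 V=1.6357[hold]; j=4 S=165.5174 intr=0.0000 cont=0.0000 V=0.0000[hold]; j=5 S=195.4763 intr=0.0000 cont=0.0000 V=0.0000[hold]; j=6 S=230.8578 intr=0.0000 cont=0.0000 V=0.0000[hold]  S*(6)=100.4829
k=5: j=0 S=92.4628 intr=30.4172 cont=29.8872 V=30.4172[EX]; j=1 S=109.1987 intr=13.6813 cont=15.4486 V=15.4486[hold]; j=2 S=128.9638 intr=0.0000 cont=5.1464 V=5.1464[hold]; j=3 S=152.3065 intr=0.0000 cont=0.8058 V=0.8058[hold]; j=4 S=179.8742 intr=0.0000 cont=0.0000 V=0.0000[hold]; j=5 S=212.4317 intr=0.0000 cont=0.0000 V=0.0000[hold]  S*(5)=92.4628
k=4: j=0 S=100.4829 intr=22.3971 cont=22.7561 V=22.7561[hold]; j=1 S=118.6705 intr=4.2095 cont=10.1994 V=10.1994[hold]; j=2 S=140.1500 intr=0.0000 cont=2.9407 V=2.9407[hold]; j=3 S=165.5174 intr=0.0000 cont=0.3970 V=0.3970[hold]; j=4 S=195.4763 intr=0.0000 cont=0.0000 V=0.0000[hold]  S*(4)=-
k=3: j=0 S=109.1987 intr=13.6813 cont=16.3413 V=16.3413[hold]; j=1 S=128.9638 intr=0.0000 cont=6.5040 V=6.5040[hold]; j=2 S=152.3065 intr=0.0000 cont=1.6484 V=1.6484[hold]; j=3 S=179.8742 intr=0.0000 cont=0.1956 V=0.1956[hold]  S*(3)=-
k=2: j=0 S=118.6705 intr=4.2095 cont=11.3222 V=11.3222[hold]; j=1 S=140.1500 intr=0.0000 cont=4.0333 V=4.0333[hold]; j=2 S=165.5174 intr=0.0000 cont=0.9104 V=0.9104[hold]  S*(2)=-
k=1: j=0 S=128.9638 intr=0.0000 cont=7.6067 V=7.6067[hold]; j=1 S=152.3065 intr=0.0000 cont=2.4450 V=2.4450[hold]  S*(1)=-
k=0: j=0 S=140.1500 intr=0.0000 cont=4.9773 V=4.9773[hold]  S*(0)=-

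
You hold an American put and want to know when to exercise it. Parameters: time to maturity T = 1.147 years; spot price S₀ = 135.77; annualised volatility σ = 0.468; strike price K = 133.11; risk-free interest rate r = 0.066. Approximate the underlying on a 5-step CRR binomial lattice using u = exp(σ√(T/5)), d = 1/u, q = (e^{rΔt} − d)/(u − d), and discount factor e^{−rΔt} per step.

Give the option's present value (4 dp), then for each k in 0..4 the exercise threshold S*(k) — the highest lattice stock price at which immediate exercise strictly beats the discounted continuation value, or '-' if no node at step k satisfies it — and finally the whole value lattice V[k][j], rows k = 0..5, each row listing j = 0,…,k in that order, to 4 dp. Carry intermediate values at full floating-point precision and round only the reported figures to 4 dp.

price = 22.0319
boundary = - - - 69.3043 86.7177
tree:
22.0319
32.7459 11.0322
46.8438 18.3919 3.3452
63.8057 29.8113 6.5055 0.0000
77.7225 46.3923 12.6514 0.0000 0.0000
88.8446 63.8057 24.6035 0.0000 0.0000 0.0000

params: Δt=0.22940 u=1.25126 d=0.79919 q=0.47794 e^(-rΔt)=0.98497
t_5 payoffs: 88.8446 63.8057 24.6035 0.0000 0.0000 0.0000
t_4: node(4,0) S=55.3875 payoff=77.7225 vs cont=75.7223 → 77.7225 [stop]  node(4,1) S=86.7177 payoff=46.3923 vs cont=44.3921 → 46.3923 [stop]  node(4,2) S=135.7700 payoff=0.0000 vs cont=12.6514 → 12.6514 [wait]  node(4,3) S=212.5689 payoff=0.0000 vs cont=0.0000 → 0.0000 [wait]  node(4,4) S=332.8095 payoff=0.0000 vs cont=0.0000 → 0.0000 [wait]  ⇒ S*(4)=86.7177
t_3: node(3,0) S=69.3043 payoff=63.8057 vs cont=61.8056 → 63.8057 [stop]  node(3,1) S=108.5065 payoff=24.6035 vs cont=29.8113 → 29.8113 [wait]  node(3,2) S=169.8837 payoff=0.0000 vs cont=6.5055 → 6.5055 [wait]  node(3,3) S=265.9792 payoff=0.0000 vs cont=0.0000 → 0.0000 [wait]  ⇒ S*(3)=69.3043
t_2: node(2,0) S=86.7177 payoff=46.3923 vs cont=46.8438 → 46.8438 [wait]  node(2,1) S=135.7700 payoff=0.0000 vs cont=18.3919 → 18.3919 [wait]  node(2,2) S=212.5689 payoff=0.0000 vs cont=3.3452 → 3.3452 [wait]  ⇒ S*(2)=-
t_1: node(1,0) S=108.5065 payoff=24.6035 vs cont=32.7459 → 32.7459 [wait]  node(1,1) S=169.8837 payoff=0.0000 vs cont=11.0322 → 11.0322 [wait]  ⇒ S*(1)=-
t_0: node(0,0) S=135.7700 payoff=0.0000 vs cont=22.0319 → 22.0319 [wait]  ⇒ S*(0)=-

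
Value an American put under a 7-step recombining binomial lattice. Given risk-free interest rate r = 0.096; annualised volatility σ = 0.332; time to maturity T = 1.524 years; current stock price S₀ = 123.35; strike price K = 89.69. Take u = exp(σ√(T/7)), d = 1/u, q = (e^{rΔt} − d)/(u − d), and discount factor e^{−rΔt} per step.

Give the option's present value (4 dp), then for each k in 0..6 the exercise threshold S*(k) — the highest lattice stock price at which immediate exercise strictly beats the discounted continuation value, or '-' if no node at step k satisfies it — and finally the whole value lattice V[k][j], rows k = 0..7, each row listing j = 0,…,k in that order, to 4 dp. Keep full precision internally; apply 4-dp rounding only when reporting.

params: Δt=0.21771 u=1.16755 d=0.85649 q=0.52925 e^(-rΔt)=0.97932
t_7 payoffs: 47.9838 32.8368 12.1888 0.0000 0.0000 0.0000 0.0000 0.0000
t_6: node(6,0) S=48.6943 payoff=40.9957 vs cont=39.1406 → 40.9957 [stop]  node(6,1) S=66.3791 payoff=23.3109 vs cont=21.4557 → 23.3109 [stop]  node(6,2) S=90.4868 payoff=0.0000 vs cont=5.6192 → 5.6192 [wait]  node(6,3) S=123.3500 payoff=0.0000 vs cont=0.0000 → 0.0000 [wait]  node(6,4) S=168.1485 payoff=0.0000 vs cont=0.0000 → 0.0000 [wait]  node(6,5) S=229.2169 payoff=0.0000 vs cont=0.0000 → 0.0000 [wait]  node(6,6) S=312.4643 payoff=0.0000 vs cont=0.0000 → 0.0000 [wait]  ⇒ S*(6)=66.3791
t_5: node(5,0) S=56.8532 payoff=32.8368 vs cont=30.9817 → 32.8368 [stop]  node(5,1) S=77.5012 payoff=12.1888 vs cont=13.6591 → 13.6591 [wait]  node(5,2) S=105.6482 payoff=0.0000 vs cont=2.5905 → 2.5905 [wait]  node(5,3) S=144.0178 payoff=0.0000 vs cont=0.0000 → 0.0000 [wait]  node(5,4) S=196.3224 payoff=0.0000 vs cont=0.0000 → 0.0000 [wait]  node(5,5) S=267.6231 payoff=0.0000 vs cont=0.0000 → 0.0000 [wait]  ⇒ S*(5)=56.8532
t_4: node(4,0) S=66.3791 payoff=23.3109 vs cont=22.2178 → 23.3109 [stop]  node(4,1) S=90.4868 payoff=0.0000 vs cont=7.6397 → 7.6397 [wait]  node(4,2) S=123.3500 payoff=0.0000 vs cont=1.1943 → 1.1943 [wait]  node(4,3) S=168.1485 payoff=0.0000 vs cont=0.0000 → 0.0000 [wait]  node(4,4) S=229.2169 payoff=0.0000 vs cont=0.0000 → 0.0000 [wait]  ⇒ S*(4)=66.3791
t_3: node(3,0) S=77.5012 payoff=12.1888 vs cont=14.7064 → 14.7064 [wait]  node(3,1) S=105.6482 payoff=0.0000 vs cont=4.1410 → 4.1410 [wait]  node(3,2) S=144.0178 payoff=0.0000 vs cont=0.5506 → 0.5506 [wait]  node(3,3) S=196.3224 payoff=0.0000 vs cont=0.0000 → 0.0000 [wait]  ⇒ S*(3)=-
t_2: node(2,0) S=90.4868 payoff=0.0000 vs cont=8.9262 → 8.9262 [wait]  node(2,1) S=123.3500 payoff=0.0000 vs cont=2.1945 → 2.1945 [wait]  node(2,2) S=168.1485 payoff=0.0000 vs cont=0.2538 → 0.2538 [wait]  ⇒ S*(2)=-
t_1: node(1,0) S=105.6482 payoff=0.0000 vs cont=5.2525 → 5.2525 [wait]  node(1,1) S=144.0178 payoff=0.0000 vs cont=1.1432 → 1.1432 [wait]  ⇒ S*(1)=-
t_0: node(0,0) S=123.3500 payoff=0.0000 vs cont=3.0140 → 3.0140 [wait]  ⇒ S*(0)=-

price = 3.0140
boundary = - - - - 66.3791 56.8532 66.3791
tree:
3.0140
5.2525 1.1432
8.9262 2.1945 0.2538
14.7064 4.1410 0.5506 0.0000
23.3109 7.6397 1.1943 0.0000 0.0000
32.8368 13.6591 2.5905 0.0000 0.0000 0.0000
40.9957 23.3109 5.6192 0.0000 0.0000 0.0000 0.0000
47.9838 32.8368 12.1888 0.0000 0.0000 0.0000 0.0000 0.0000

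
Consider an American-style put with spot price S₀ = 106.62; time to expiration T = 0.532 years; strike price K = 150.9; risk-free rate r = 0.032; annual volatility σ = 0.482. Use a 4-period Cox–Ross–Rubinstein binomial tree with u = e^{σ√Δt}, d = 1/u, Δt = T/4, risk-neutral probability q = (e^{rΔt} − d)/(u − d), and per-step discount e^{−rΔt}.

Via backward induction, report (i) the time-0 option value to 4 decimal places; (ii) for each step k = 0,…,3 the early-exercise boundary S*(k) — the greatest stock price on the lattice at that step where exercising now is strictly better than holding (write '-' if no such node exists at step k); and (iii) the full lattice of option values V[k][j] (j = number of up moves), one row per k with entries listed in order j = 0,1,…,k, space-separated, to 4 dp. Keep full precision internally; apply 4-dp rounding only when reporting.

Δt=0.13300, u=1.19218, d=0.83880, q=0.46824, disc=e^(-rΔt)=0.99575
k=4 terminal: V=max(K-S,0) → 98.1193 75.8835 44.2800 0.0000 0.0000
k=3: j=0 S=62.9240 intr=87.9760 cont=87.3352 V=87.9760[EX]; j=1 S=89.4330 intr=61.4670 cont=60.8261 V=61.4670[EX]; j=2 S=127.1100 intr=23.7900 cont=23.4465 V=23.7900[EX]; j=3 S=180.6597 intr=0.0000 cont=0.0000 V=0.0000[hold]  S*(3)=127.1100
k=2: j=0 S=75.0165 intr=75.8835 cont=75.2426 V=75.8835[EX]; j=1 S=106.6200 intr=44.2800 cont=43.6391 V=44.2800[EX]; j=2 S=151.5376 intr=0.0000 cont=12.5969 V=12.5969[hold]  S*(2)=106.6200
k=1: j=0 S=89.4330 intr=61.4670 cont=60.8261 V=61.4670[EX]; j=1 S=127.1100 intr=23.7900 cont=29.3198 V=29.3198[hold]  S*(1)=89.4330
k=0: j=0 S=106.6200 intr=44.2800 cont=46.2174 V=46.2174[hold]  S*(0)=-

price = 46.2174
boundary = - 89.4330 106.6200 127.1100
tree:
46.2174
61.4670 29.3198
75.8835 44.2800 12.5969
87.9760 61.4670 23.7900 0.0000
98.1193 75.8835 44.2800 0.0000 0.0000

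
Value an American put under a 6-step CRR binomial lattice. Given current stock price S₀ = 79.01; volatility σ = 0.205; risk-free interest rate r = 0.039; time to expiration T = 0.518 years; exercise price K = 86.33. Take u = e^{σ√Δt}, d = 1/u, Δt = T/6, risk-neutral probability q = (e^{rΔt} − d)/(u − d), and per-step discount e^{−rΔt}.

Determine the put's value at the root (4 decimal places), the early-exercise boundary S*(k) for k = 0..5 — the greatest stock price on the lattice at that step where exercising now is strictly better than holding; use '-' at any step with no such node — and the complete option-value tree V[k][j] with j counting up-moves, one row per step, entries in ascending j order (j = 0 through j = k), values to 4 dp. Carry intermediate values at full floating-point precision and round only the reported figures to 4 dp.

price = 8.5681
boundary = - - 70.0428 74.3914 70.0428 74.3914
tree:
8.5681
12.0651 5.3037
16.2872 8.1352 2.6499
20.3817 11.9386 4.5769 0.8374
24.2367 16.2872 7.6119 1.7250 0.0000
27.8665 20.3817 11.9386 3.5534 0.0000 0.0000
31.2840 24.2367 16.2872 7.3200 0.0000 0.0000 0.0000

Δt=0.08633  u=1.06209  d=0.94154  q=0.51293  discount=0.99664
step 6 (expiry): payoffs max(K−S,0) = 31.2840 24.2367 16.2872 7.3200 0.0000 0.0000 0.0000
step 5: (k=5,j=0): S=58.4635, (K−S)⁺=27.8665, hold=27.5763 ⇒ V=27.8665 exercise | (k=5,j=1): S=65.9483, (K−S)⁺=20.3817, hold=20.0915 ⇒ V=20.3817 exercise | (k=5,j=2): S=74.3914, (K−S)⁺=11.9386, hold=11.6484 ⇒ V=11.9386 exercise | (k=5,j=3): S=83.9154, (K−S)⁺=2.4146, hold=3.5534 ⇒ V=3.5534 continue | (k=5,j=4): S=94.6586, (K−S)⁺=0.0000, hold=0.0000 ⇒ V=0.0000 continue | (k=5,j=5): S=106.7773, (K−S)⁺=0.0000, hold=0.0000 ⇒ V=0.0000 continue  boundary S*=74.3914
step 4: (k=4,j=0): S=62.0933, (K−S)⁺=24.2367, hold=23.9465 ⇒ V=24.2367 exercise | (k=4,j=1): S=70.0428, (K−S)⁺=16.2872, hold=15.9970 ⇒ V=16.2872 exercise | (k=4,j=2): S=79.0100, (K−S)⁺=7.3200, hold=7.6119 ⇒ V=7.6119 continue | (k=4,j=3): S=89.1253, (K−S)⁺=0.0000, hold=1.7250 ⇒ V=1.7250 continue | (k=4,j=4): S=100.5355, (K−S)⁺=0.0000, hold=0.0000 ⇒ V=0.0000 continue  boundary S*=70.0428
step 3: (k=3,j=0): S=65.9483, (K−S)⁺=20.3817, hold=20.0915 ⇒ V=20.3817 exercise | (k=3,j=1): S=74.3914, (K−S)⁺=11.9386, hold=11.7977 ⇒ V=11.9386 exercise | (k=3,j=2): S=83.9154, (K−S)⁺=2.4146, hold=4.5769 ⇒ V=4.5769 continue | (k=3,j=3): S=94.6586, (K−S)⁺=0.0000, hold=0.8374 ⇒ V=0.8374 continue  boundary S*=74.3914
step 2: (k=2,j=0): S=70.0428, (K−S)⁺=16.2872, hold=15.9970 ⇒ V=16.2872 exercise | (k=2,j=1): S=79.0100, (K−S)⁺=7.3200, hold=8.1352 ⇒ V=8.1352 continue | (k=2,j=2): S=89.1253, (K−S)⁺=0.0000, hold=2.6499 ⇒ V=2.6499 continue  boundary S*=70.0428
step 1: (k=1,j=0): S=74.3914, (K−S)⁺=11.9386, hold=12.0651 ⇒ V=12.0651 continue | (k=1,j=1): S=83.9154, (K−S)⁺=2.4146, hold=5.3037 ⇒ V=5.3037 continue  boundary S*=-
step 0: (k=0,j=0): S=79.0100, (K−S)⁺=7.3200, hold=8.5681 ⇒ V=8.5681 continue  boundary S*=-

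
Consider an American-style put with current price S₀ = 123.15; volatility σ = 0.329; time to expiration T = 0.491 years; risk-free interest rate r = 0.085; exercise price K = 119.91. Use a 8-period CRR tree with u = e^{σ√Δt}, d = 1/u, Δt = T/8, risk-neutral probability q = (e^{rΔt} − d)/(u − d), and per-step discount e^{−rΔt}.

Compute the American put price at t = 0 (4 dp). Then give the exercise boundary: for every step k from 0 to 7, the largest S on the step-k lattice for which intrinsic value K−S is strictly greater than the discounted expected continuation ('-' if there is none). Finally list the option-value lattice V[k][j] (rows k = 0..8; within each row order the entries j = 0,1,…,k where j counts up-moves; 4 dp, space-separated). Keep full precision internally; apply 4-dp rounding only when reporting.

price = 7.7076
boundary = - - - 96.4364 88.8880 96.4364 104.6258 96.4364
tree:
7.7076
11.5586 4.1113
16.7847 6.6894 1.6929
23.4736 10.5729 3.0517 0.4134
31.0220 16.1167 5.3904 0.8511 0.0000
37.9795 23.4736 9.2605 1.7520 0.0000 0.0000
44.3925 31.0220 15.2842 3.6067 0.0000 0.0000 0.0000
50.3035 37.9795 23.4736 7.4247 0.0000 0.0000 0.0000 0.0000
55.7518 44.3925 31.0220 15.2842 0.0000 0.0000 0.0000 0.0000 0.0000

params: Δt=0.06137 u=1.08492 d=0.92173 q=0.51169 e^(-rΔt)=0.99480
t_8 payoffs: 55.7518 44.3925 31.0220 15.2842 0.0000 0.0000 0.0000 0.0000 0.0000
t_7: node(7,0) S=69.6065 payoff=50.3035 vs cont=49.6795 → 50.3035 [stop]  node(7,1) S=81.9305 payoff=37.9795 vs cont=37.3556 → 37.9795 [stop]  node(7,2) S=96.4364 payoff=23.4736 vs cont=22.8497 → 23.4736 [stop]  node(7,3) S=113.5107 payoff=6.3993 vs cont=7.4247 → 7.4247 [wait]  node(7,4) S=133.6079 payoff=0.0000 vs cont=0.0000 → 0.0000 [wait]  node(7,5) S=157.2634 payoff=0.0000 vs cont=0.0000 → 0.0000 [wait]  node(7,6) S=185.1072 payoff=0.0000 vs cont=0.0000 → 0.0000 [wait]  node(7,7) S=217.8807 payoff=0.0000 vs cont=0.0000 → 0.0000 [wait]  ⇒ S*(7)=96.4364
t_6: node(6,0) S=75.5175 payoff=44.3925 vs cont=43.7685 → 44.3925 [stop]  node(6,1) S=88.8880 payoff=31.0220 vs cont=30.3980 → 31.0220 [stop]  node(6,2) S=104.6258 payoff=15.2842 vs cont=15.1822 → 15.2842 [stop]  node(6,3) S=123.1500 payoff=0.0000 vs cont=3.6067 → 3.6067 [wait]  node(6,4) S=144.9539 payoff=0.0000 vs cont=0.0000 → 0.0000 [wait]  node(6,5) S=170.6183 payoff=0.0000 vs cont=0.0000 → 0.0000 [wait]  node(6,6) S=200.8265 payoff=0.0000 vs cont=0.0000 → 0.0000 [wait]  ⇒ S*(6)=104.6258
t_5: node(5,0) S=81.9305 payoff=37.9795 vs cont=37.3556 → 37.9795 [stop]  node(5,1) S=96.4364 payoff=23.4736 vs cont=22.8497 → 23.4736 [stop]  node(5,2) S=113.5107 payoff=6.3993 vs cont=9.2605 → 9.2605 [wait]  node(5,3) S=133.6079 payoff=0.0000 vs cont=1.7520 → 1.7520 [wait]  node(5,4) S=157.2634 payoff=0.0000 vs cont=0.0000 → 0.0000 [wait]  node(5,5) S=185.1072 payoff=0.0000 vs cont=0.0000 → 0.0000 [wait]  ⇒ S*(5)=96.4364
t_4: node(4,0) S=88.8880 payoff=31.0220 vs cont=30.3980 → 31.0220 [stop]  node(4,1) S=104.6258 payoff=15.2842 vs cont=16.1167 → 16.1167 [wait]  node(4,2) S=123.1500 payoff=0.0000 vs cont=5.3904 → 5.3904 [wait]  node(4,3) S=144.9539 payoff=0.0000 vs cont=0.8511 → 0.8511 [wait]  node(4,4) S=170.6183 payoff=0.0000 vs cont=0.0000 → 0.0000 [wait]  ⇒ S*(4)=88.8880
t_3: node(3,0) S=96.4364 payoff=23.4736 vs cont=23.2734 → 23.4736 [stop]  node(3,1) S=113.5107 payoff=6.3993 vs cont=10.5729 → 10.5729 [wait]  node(3,2) S=133.6079 payoff=0.0000 vs cont=3.0517 → 3.0517 [wait]  node(3,3) S=157.2634 payoff=0.0000 vs cont=0.4134 → 0.4134 [wait]  ⇒ S*(3)=96.4364
t_2: node(2,0) S=104.6258 payoff=15.2842 vs cont=16.7847 → 16.7847 [wait]  node(2,1) S=123.1500 payoff=0.0000 vs cont=6.6894 → 6.6894 [wait]  node(2,2) S=144.9539 payoff=0.0000 vs cont=1.6929 → 1.6929 [wait]  ⇒ S*(2)=-
t_1: node(1,0) S=113.5107 payoff=6.3993 vs cont=11.5586 → 11.5586 [wait]  node(1,1) S=133.6079 payoff=0.0000 vs cont=4.1113 → 4.1113 [wait]  ⇒ S*(1)=-
t_0: node(0,0) S=123.1500 payoff=0.0000 vs cont=7.7076 → 7.7076 [wait]  ⇒ S*(0)=-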